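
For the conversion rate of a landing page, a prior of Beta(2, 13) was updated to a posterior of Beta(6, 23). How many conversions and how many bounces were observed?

4 conversions and 10 bounces

A Beta(a, b) prior with s successes and f failures in binomial data gives a Beta(a+s, b+f) posterior.
Match parameters: s=6−2=4, f=23−13=10.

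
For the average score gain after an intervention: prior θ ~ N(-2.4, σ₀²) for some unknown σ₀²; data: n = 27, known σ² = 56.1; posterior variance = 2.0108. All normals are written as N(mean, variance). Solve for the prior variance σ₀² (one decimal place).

Posterior precision equals prior precision plus data precision: 1/σ_n² = 1/σ₀² + n/σ².
So 1/σ₀² = 1/2.0108 − 27/56.1 = 0.497315 − 0.481283 = 0.016032.
Hence σ₀² = 1/0.016032 ≈ 62.4.

σ₀² = 62.4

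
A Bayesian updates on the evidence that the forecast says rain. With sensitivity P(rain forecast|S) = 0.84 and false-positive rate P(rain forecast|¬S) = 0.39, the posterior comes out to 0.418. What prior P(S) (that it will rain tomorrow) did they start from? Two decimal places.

Bayes' rule in odds form gives O(S|E) = O(S)·[P(E|S)/P(E|¬S)], hence O(S) = O(S|E)/LR.
Posterior odds = 0.418/(1−0.418) = 0.7182. LR = 0.84/0.39 = 2.1538.
Prior odds = 0.7182/2.1538 = 0.3335, so P(S) = 0.3335/(1+0.3335) ≈ 0.25.

P(S) = 0.25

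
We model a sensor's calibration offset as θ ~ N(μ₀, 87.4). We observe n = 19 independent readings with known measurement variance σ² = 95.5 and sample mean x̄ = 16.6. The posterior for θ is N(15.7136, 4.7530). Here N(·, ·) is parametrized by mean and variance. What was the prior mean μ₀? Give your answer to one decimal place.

With known observation variance, the Normal–Normal posterior has precision τ_n = τ₀ + n/σ² and mean μ_n = (τ₀μ₀ + (n/σ²)x̄)/τ_n.
Here τ₀ = 1/87.4 = 0.011442 and τ_data = 19/95.5 = 0.198953, so τ_n = 0.210395.
Rearranging for μ₀: μ₀ = (μ_n·τ_n − τ_data·x̄)/τ₀ = (15.7136·0.210395 − 0.198953·16.6) / 0.011442 = 0.003443/0.011442 ≈ 0.3.

μ₀ = 0.3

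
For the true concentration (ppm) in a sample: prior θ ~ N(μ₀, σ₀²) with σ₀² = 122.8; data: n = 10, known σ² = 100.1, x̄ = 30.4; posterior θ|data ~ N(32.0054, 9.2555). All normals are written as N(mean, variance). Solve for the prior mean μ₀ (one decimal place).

The posterior mean is a precision-weighted average: μ_n = (τ₀μ₀ + τ_data·x̄)/(τ₀+τ_data), with τ₀=1/σ₀² and τ_data=n/σ².
Here τ₀ = 1/122.8 = 0.008143 and τ_data = 10/100.1 = 0.099900, so τ_n = 0.108043.
Rearranging for μ₀: μ₀ = (μ_n·τ_n − τ_data·x̄)/τ₀ = (32.0054·0.108043 − 0.099900·30.4) / 0.008143 = 0.420999/0.008143 ≈ 51.7.

μ₀ = 51.7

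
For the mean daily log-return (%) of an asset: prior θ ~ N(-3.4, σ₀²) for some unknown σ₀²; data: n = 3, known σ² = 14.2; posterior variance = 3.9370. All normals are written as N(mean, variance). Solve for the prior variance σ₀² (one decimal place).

σ₀² = 23.4

Posterior precision equals prior precision plus data precision: 1/σ_n² = 1/σ₀² + n/σ².
So 1/σ₀² = 1/3.9370 − 3/14.2 = 0.254001 − 0.211268 = 0.042733.
Hence σ₀² = 1/0.042733 ≈ 23.4.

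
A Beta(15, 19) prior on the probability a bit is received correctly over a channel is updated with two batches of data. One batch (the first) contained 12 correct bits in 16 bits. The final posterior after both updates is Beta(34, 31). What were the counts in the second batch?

Sequential conjugate updates are equivalent to a single update on the pooled data, so total successes = posterior α − prior α and total failures = posterior β − prior β.
Total across both batches: 34−15=19 correct bits, 31−19=12 errors.
Subtract the first batch: 19−12=7 correct bits and 12−4=8 errors.

7 correct bits and 8 errors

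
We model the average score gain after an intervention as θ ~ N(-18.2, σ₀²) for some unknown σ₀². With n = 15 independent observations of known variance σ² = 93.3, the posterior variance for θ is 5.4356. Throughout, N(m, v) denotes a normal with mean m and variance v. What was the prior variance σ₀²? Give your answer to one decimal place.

For the Normal–Normal model with known σ², precisions add: τ_n = τ₀ + n/σ².
So 1/σ₀² = 1/5.4356 − 15/93.3 = 0.183972 − 0.160772 = 0.023200.
Hence σ₀² = 1/0.023200 ≈ 43.1.

σ₀² = 43.1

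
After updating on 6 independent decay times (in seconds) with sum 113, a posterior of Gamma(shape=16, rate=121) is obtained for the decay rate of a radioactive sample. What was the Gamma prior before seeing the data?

Gamma–exponential conjugacy: posterior shape = α + n, posterior rate = β + Σtᵢ.
So α = 16 − 6 = 10 and β = 121 − 113 = 8.

Gamma(shape=10, rate=8)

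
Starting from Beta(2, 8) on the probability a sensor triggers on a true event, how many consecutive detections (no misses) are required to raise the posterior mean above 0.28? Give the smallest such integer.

After k detections and 0 misses the posterior is Beta(2+k, 8), with mean (2+k)/(2+8+k).
Set (2+k)/(10+k) > 0.28 and solve: k > (0.28·10 − 2)/(1 − 0.28) = 1.111.
The smallest integer exceeding 1.111 is 2, and checking k=2: (4)/(12) = 0.3333 > 0.28.

k = 2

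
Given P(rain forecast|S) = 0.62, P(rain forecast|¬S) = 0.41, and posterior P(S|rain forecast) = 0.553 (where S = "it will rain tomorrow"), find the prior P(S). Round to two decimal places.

P(S) = 0.45

Bayes' rule in odds form gives O(S|E) = O(S)·[P(E|S)/P(E|¬S)], hence O(S) = O(S|E)/LR.
Posterior odds = 0.553/(1−0.553) = 1.2371. LR = 0.62/0.41 = 1.5122.
Prior odds = 1.2371/1.5122 = 0.8181, so P(S) = 0.8181/(1+0.8181) ≈ 0.45.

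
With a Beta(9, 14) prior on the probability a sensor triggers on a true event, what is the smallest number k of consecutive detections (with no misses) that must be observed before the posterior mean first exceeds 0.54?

After k detections and 0 misses the posterior is Beta(9+k, 14), with mean (9+k)/(9+14+k).
Set (9+k)/(23+k) > 0.54 and solve: k > (0.54·23 − 9)/(1 − 0.54) = 7.435.
The smallest integer exceeding 7.435 is 8, and checking k=8: (17)/(31) = 0.5484 > 0.54.

k = 8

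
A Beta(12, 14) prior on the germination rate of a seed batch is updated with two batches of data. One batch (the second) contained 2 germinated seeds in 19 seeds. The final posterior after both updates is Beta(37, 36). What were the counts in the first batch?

23 germinated seeds and 5 non-germinating seeds

Sequential conjugate updates are equivalent to a single update on the pooled data, so total successes = posterior α − prior α and total failures = posterior β − prior β.
Total across both batches: 37−12=25 germinated seeds, 36−14=22 non-germinating seeds.
Subtract the second batch: 25−2=23 germinated seeds and 22−17=5 non-germinating seeds.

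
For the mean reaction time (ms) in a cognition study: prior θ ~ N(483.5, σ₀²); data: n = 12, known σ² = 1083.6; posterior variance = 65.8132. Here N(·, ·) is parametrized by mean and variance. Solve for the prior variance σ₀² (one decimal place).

For the Normal–Normal model with known σ², precisions add: τ_n = τ₀ + n/σ².
So 1/σ₀² = 1/65.8132 − 12/1083.6 = 0.015195 − 0.011074 = 0.004121.
Hence σ₀² = 1/0.004121 ≈ 242.7.

σ₀² = 242.7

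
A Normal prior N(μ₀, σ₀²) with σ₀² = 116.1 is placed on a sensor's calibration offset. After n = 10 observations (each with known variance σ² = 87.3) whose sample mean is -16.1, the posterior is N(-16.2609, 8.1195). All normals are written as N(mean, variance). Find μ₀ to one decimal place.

The posterior mean is a precision-weighted average: μ_n = (τ₀μ₀ + τ_data·x̄)/(τ₀+τ_data), with τ₀=1/σ₀² and τ_data=n/σ².
Here τ₀ = 1/116.1 = 0.008613 and τ_data = 10/87.3 = 0.114548, so τ_n = 0.123161.
Rearranging for μ₀: μ₀ = (μ_n·τ_n − τ_data·x̄)/τ₀ = (-16.2609·0.123161 − 0.114548·-16.1) / 0.008613 = -0.158486/0.008613 ≈ -18.4.

μ₀ = -18.4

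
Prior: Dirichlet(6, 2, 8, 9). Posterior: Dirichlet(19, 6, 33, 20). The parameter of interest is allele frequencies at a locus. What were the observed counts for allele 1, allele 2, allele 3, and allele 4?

For a Dirichlet(α) prior with multinomial counts c, the posterior is Dirichlet(α + c) componentwise.
Counts are posterior − prior componentwise: 19−6=13, 6−2=4, 33−8=25, 20−9=11.

counts (13, 4, 25, 11)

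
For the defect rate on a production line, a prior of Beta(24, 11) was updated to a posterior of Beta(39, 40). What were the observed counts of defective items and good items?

15 defective items and 29 good items

Under Beta–binomial conjugacy the posterior parameters are (α+s, β+f).
So s = 39 − 24 = 15 and f = 40 − 11 = 29.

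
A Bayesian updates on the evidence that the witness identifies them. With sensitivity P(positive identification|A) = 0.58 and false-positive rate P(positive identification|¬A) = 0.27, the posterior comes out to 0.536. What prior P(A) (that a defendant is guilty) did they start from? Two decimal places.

P(A) = 0.35

In odds form, posterior odds = prior odds × likelihood ratio, so prior odds = posterior odds ÷ LR.
Posterior odds = 0.536/(1−0.536) = 1.1552. LR = 0.58/0.27 = 2.1481.
Prior odds = 1.1552/2.1481 = 0.5378, so P(A) = 0.5378/(1+0.5378) ≈ 0.35.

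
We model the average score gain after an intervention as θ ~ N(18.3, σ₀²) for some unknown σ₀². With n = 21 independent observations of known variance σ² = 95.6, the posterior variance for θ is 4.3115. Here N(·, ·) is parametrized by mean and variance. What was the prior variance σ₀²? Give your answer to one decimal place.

σ₀² = 81.5

For the Normal–Normal model with known σ², precisions add: τ_n = τ₀ + n/σ².
So 1/σ₀² = 1/4.3115 − 21/95.6 = 0.231938 − 0.219665 = 0.012273.
Hence σ₀² = 1/0.012273 ≈ 81.5.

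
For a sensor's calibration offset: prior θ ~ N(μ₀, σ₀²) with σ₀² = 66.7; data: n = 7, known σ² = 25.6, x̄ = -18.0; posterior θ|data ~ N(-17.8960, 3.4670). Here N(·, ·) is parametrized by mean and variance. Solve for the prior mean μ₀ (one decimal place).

The posterior mean is a precision-weighted average: μ_n = (τ₀μ₀ + τ_data·x̄)/(τ₀+τ_data), with τ₀=1/σ₀² and τ_data=n/σ².
Here τ₀ = 1/66.7 = 0.014993 and τ_data = 7/25.6 = 0.273438, so τ_n = 0.288431.
Rearranging for μ₀: μ₀ = (μ_n·τ_n − τ_data·x̄)/τ₀ = (-17.8960·0.288431 − 0.273438·-18.0) / 0.014993 = -0.239877/0.014993 ≈ -16.0.

μ₀ = -16.0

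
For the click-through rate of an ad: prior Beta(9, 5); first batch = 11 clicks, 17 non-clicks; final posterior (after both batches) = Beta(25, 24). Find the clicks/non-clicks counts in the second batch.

Because Beta–binomial updating is additive in the counts, the combined data contributed (α_post−α_prior, β_post−β_prior) successes and failures.
Total across both batches: 25−9=16 clicks, 24−5=19 non-clicks.
Subtract the first batch: 16−11=5 clicks and 19−17=2 non-clicks.

5 clicks and 2 non-clicks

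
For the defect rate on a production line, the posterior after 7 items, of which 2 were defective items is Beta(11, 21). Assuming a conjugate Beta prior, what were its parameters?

A Beta(a, b) prior with s successes and f failures in binomial data gives a Beta(a+s, b+f) posterior.
So a = 11 − 2 = 9 and b = 21 − 5 = 16.

Beta(9, 16)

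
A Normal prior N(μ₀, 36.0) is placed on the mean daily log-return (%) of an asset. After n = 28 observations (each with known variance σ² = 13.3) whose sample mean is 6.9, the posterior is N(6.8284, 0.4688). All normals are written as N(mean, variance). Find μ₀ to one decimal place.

The posterior mean is a precision-weighted average: μ_n = (τ₀μ₀ + τ_data·x̄)/(τ₀+τ_data), with τ₀=1/σ₀² and τ_data=n/σ².
Here τ₀ = 1/36.0 = 0.027778 and τ_data = 28/13.3 = 2.105263, so τ_n = 2.133041.
Rearranging for μ₀: μ₀ = (μ_n·τ_n − τ_data·x̄)/τ₀ = (6.8284·2.133041 − 2.105263·6.9) / 0.027778 = 0.038942/0.027778 ≈ 1.4.

μ₀ = 1.4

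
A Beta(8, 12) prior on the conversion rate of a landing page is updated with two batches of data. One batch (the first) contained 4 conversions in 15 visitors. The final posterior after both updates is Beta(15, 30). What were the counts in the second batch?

3 conversions and 7 bounces

Because Beta–binomial updating is additive in the counts, the combined data contributed (α_post−α_prior, β_post−β_prior) successes and failures.
Total across both batches: 15−8=7 conversions, 30−12=18 bounces.
Subtract the first batch: 7−4=3 conversions and 18−11=7 bounces.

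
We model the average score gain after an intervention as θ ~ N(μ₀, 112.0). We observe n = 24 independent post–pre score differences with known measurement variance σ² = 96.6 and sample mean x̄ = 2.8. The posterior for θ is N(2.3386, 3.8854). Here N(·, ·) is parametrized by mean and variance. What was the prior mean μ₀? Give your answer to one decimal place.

With known observation variance, the Normal–Normal posterior has precision τ_n = τ₀ + n/σ² and mean μ_n = (τ₀μ₀ + (n/σ²)x̄)/τ_n.
Here τ₀ = 1/112.0 = 0.008929 and τ_data = 24/96.6 = 0.248447, so τ_n = 0.257376.
Rearranging for μ₀: μ₀ = (μ_n·τ_n − τ_data·x̄)/τ₀ = (2.3386·0.257376 − 0.248447·2.8) / 0.008929 = -0.093752/0.008929 ≈ -10.5.

μ₀ = -10.5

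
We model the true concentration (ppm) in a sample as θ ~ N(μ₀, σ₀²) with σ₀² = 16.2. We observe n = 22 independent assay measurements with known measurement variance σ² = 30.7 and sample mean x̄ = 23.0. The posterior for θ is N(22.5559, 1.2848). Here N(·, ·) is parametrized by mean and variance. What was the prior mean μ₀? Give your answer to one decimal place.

μ₀ = 17.4

With known observation variance, the Normal–Normal posterior has precision τ_n = τ₀ + n/σ² and mean μ_n = (τ₀μ₀ + (n/σ²)x̄)/τ_n.
Here τ₀ = 1/16.2 = 0.061728 and τ_data = 22/30.7 = 0.716612, so τ_n = 0.778340.
Rearranging for μ₀: μ₀ = (μ_n·τ_n − τ_data·x̄)/τ₀ = (22.5559·0.778340 − 0.716612·23.0) / 0.061728 = 1.074083/0.061728 ≈ 17.4.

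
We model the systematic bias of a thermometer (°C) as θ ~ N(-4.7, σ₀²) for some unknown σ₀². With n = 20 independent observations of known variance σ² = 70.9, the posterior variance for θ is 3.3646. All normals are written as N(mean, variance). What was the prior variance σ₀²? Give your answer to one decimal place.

σ₀² = 66.1

For the Normal–Normal model with known σ², precisions add: τ_n = τ₀ + n/σ².
So 1/σ₀² = 1/3.3646 − 20/70.9 = 0.297212 − 0.282087 = 0.015125.
Hence σ₀² = 1/0.015125 ≈ 66.1.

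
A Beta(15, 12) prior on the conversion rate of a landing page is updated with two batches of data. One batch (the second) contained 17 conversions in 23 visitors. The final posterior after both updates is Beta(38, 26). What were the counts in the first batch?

Because Beta–binomial updating is additive in the counts, the combined data contributed (α_post−α_prior, β_post−β_prior) successes and failures.
Total across both batches: 38−15=23 conversions, 26−12=14 bounces.
Subtract the second batch: 23−17=6 conversions and 14−6=8 bounces.

6 conversions and 8 bounces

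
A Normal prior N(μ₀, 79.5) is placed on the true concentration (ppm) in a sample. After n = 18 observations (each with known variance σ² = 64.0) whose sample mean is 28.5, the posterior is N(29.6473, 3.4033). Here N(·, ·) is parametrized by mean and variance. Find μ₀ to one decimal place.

The posterior mean is a precision-weighted average: μ_n = (τ₀μ₀ + τ_data·x̄)/(τ₀+τ_data), with τ₀=1/σ₀² and τ_data=n/σ².
Here τ₀ = 1/79.5 = 0.012579 and τ_data = 18/64.0 = 0.281250, so τ_n = 0.293829.
Rearranging for μ₀: μ₀ = (μ_n·τ_n − τ_data·x̄)/τ₀ = (29.6473·0.293829 − 0.281250·28.5) / 0.012579 = 0.695612/0.012579 ≈ 55.3.

μ₀ = 55.3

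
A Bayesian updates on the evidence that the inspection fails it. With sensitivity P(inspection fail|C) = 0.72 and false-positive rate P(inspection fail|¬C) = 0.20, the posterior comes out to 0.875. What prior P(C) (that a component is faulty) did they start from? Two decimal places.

Bayes' rule in odds form gives O(C|E) = O(C)·[P(E|C)/P(E|¬C)], hence O(C) = O(C|E)/LR.
Posterior odds = 0.875/(1−0.875) = 7.0000. LR = 0.72/0.20 = 3.6000.
Prior odds = 7.0000/3.6000 = 1.9444, so P(C) = 1.9444/(1+1.9444) ≈ 0.66.

P(C) = 0.66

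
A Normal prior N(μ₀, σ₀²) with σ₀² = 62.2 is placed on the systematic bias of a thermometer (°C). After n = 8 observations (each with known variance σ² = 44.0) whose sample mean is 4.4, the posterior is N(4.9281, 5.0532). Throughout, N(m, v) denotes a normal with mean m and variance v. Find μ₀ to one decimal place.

μ₀ = 10.9

With known observation variance, the Normal–Normal posterior has precision τ_n = τ₀ + n/σ² and mean μ_n = (τ₀μ₀ + (n/σ²)x̄)/τ_n.
Here τ₀ = 1/62.2 = 0.016077 and τ_data = 8/44.0 = 0.181818, so τ_n = 0.197895.
Rearranging for μ₀: μ₀ = (μ_n·τ_n − τ_data·x̄)/τ₀ = (4.9281·0.197895 − 0.181818·4.4) / 0.016077 = 0.175247/0.016077 ≈ 10.9.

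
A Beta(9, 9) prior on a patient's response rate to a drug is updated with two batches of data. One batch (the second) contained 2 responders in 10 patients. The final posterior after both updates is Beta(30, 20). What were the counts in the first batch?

Because Beta–binomial updating is additive in the counts, the combined data contributed (α_post−α_prior, β_post−β_prior) successes and failures.
Total across both batches: 30−9=21 responders, 20−9=11 non-responders.
Subtract the second batch: 21−2=19 responders and 11−8=3 non-responders.

19 responders and 3 non-responders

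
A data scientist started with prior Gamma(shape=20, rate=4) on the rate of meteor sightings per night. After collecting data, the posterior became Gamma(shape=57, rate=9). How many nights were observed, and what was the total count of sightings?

n = 5 nights with total 37 sightings

Gamma–Poisson conjugacy: posterior shape = α + Σxᵢ, posterior rate = β + n.
Matching: Σxᵢ = 57 − 20 = 37 and n = 9 − 4 = 5.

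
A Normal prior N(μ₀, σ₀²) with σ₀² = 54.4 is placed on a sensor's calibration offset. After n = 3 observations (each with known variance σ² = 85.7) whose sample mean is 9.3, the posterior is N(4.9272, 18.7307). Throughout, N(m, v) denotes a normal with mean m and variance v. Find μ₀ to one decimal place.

With known observation variance, the Normal–Normal posterior has precision τ_n = τ₀ + n/σ² and mean μ_n = (τ₀μ₀ + (n/σ²)x̄)/τ_n.
Here τ₀ = 1/54.4 = 0.018382 and τ_data = 3/85.7 = 0.035006, so τ_n = 0.053388.
Rearranging for μ₀: μ₀ = (μ_n·τ_n − τ_data·x̄)/τ₀ = (4.9272·0.053388 − 0.035006·9.3) / 0.018382 = -0.062502/0.018382 ≈ -3.4.

μ₀ = -3.4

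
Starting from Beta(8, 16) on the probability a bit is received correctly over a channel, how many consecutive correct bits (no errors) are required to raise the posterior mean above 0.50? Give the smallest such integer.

After k correct bits and 0 errors the posterior is Beta(8+k, 16), with mean (8+k)/(8+16+k).
Set (8+k)/(24+k) > 0.50 and solve: k > (0.50·24 − 8)/(1 − 0.50) = 8.000.
The smallest integer exceeding 8.000 is 9, and checking k=9: (17)/(33) = 0.5152 > 0.50.

k = 9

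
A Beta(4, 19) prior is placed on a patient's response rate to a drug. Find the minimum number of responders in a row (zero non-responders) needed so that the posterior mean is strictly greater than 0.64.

After k responders and 0 non-responders the posterior is Beta(4+k, 19), with mean (4+k)/(4+19+k).
Set (4+k)/(23+k) > 0.64 and solve: k > (0.64·23 − 4)/(1 − 0.64) = 29.778.
The smallest integer exceeding 29.778 is 30.

k = 30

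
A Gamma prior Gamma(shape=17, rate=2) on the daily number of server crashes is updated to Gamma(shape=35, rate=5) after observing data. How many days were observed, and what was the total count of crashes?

A Gamma(α, β) prior (rate parametrization) on a Poisson rate with n observations summing to S gives posterior Gamma(α+S, β+n).
Matching: Σxᵢ = 35 − 17 = 18 and n = 5 − 2 = 3.

n = 3 days with total 18 crashes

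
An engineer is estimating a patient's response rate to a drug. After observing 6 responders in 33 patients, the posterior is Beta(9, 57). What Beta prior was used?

A Beta(α, β) prior with s successes and f failures in binomial data gives a Beta(α+s, β+f) posterior.
Subtract the data counts: 9−6=3, 57−27=30.

Beta(3, 30)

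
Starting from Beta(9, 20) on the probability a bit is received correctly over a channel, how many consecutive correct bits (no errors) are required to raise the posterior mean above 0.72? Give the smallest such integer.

After k correct bits and 0 errors the posterior is Beta(9+k, 20), with mean (9+k)/(9+20+k).
Set (9+k)/(29+k) > 0.72 and solve: k > (0.72·29 − 9)/(1 − 0.72) = 42.429.
The smallest integer exceeding 42.429 is 43.

k = 43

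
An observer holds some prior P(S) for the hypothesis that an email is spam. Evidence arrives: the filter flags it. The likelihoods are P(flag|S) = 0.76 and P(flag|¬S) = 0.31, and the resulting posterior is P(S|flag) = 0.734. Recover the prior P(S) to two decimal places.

In odds form, posterior odds = prior odds × likelihood ratio, so prior odds = posterior odds ÷ LR.
Posterior odds = 0.734/(1−0.734) = 2.7594. LR = 0.76/0.31 = 2.4516.
Prior odds = 2.7594/2.4516 = 1.1256, so P(S) = 1.1256/(1+1.1256) ≈ 0.53.

P(S) = 0.53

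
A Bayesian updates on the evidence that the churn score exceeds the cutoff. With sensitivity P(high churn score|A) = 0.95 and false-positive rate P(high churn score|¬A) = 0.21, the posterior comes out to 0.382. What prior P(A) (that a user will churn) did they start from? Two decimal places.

Bayes' rule in odds form gives O(A|E) = O(A)·[P(E|A)/P(E|¬A)], hence O(A) = O(A|E)/LR.
Posterior odds = 0.382/(1−0.382) = 0.6181. LR = 0.95/0.21 = 4.5238.
Prior odds = 0.6181/4.5238 = 0.1366, so P(A) = 0.1366/(1+0.1366) ≈ 0.12.

P(A) = 0.12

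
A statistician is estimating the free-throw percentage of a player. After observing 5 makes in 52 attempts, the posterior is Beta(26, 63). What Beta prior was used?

Beta is conjugate to the binomial likelihood: posterior = Beta(α+s, β+f).
Subtract the data counts: 26−5=21, 63−47=16.

Beta(21, 16)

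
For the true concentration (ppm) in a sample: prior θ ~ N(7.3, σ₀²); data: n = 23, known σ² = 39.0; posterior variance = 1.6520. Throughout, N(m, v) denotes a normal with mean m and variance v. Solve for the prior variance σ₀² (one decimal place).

Posterior precision equals prior precision plus data precision: 1/σ_n² = 1/σ₀² + n/σ².
So 1/σ₀² = 1/1.6520 − 23/39.0 = 0.605327 − 0.589744 = 0.015583.
Hence σ₀² = 1/0.015583 ≈ 64.2.

σ₀² = 64.2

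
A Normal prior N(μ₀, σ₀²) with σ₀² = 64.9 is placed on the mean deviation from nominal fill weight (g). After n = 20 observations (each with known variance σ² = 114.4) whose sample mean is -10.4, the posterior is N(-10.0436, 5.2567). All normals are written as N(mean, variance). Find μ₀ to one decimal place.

With known observation variance, the Normal–Normal posterior has precision τ_n = τ₀ + n/σ² and mean μ_n = (τ₀μ₀ + (n/σ²)x̄)/τ_n.
Here τ₀ = 1/64.9 = 0.015408 and τ_data = 20/114.4 = 0.174825, so τ_n = 0.190233.
Rearranging for μ₀: μ₀ = (μ_n·τ_n − τ_data·x̄)/τ₀ = (-10.0436·0.190233 − 0.174825·-10.4) / 0.015408 = -0.092444/0.015408 ≈ -6.0.

μ₀ = -6.0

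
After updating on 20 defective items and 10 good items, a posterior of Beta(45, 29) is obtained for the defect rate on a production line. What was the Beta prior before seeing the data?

Beta(25, 19)

Beta is conjugate to the binomial likelihood: posterior = Beta(α+s, β+f).
Subtract the data counts: 45−20=25, 29−10=19.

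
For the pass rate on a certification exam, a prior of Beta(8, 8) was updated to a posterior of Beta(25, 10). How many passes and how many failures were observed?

17 passes and 2 failures

Beta is conjugate to the binomial likelihood: posterior = Beta(a+s, b+f).
Match parameters: s=25−8=17, f=10−8=2.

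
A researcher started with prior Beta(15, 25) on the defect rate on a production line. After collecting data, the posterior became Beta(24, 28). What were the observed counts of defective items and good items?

9 defective items and 3 good items

Beta is conjugate to the binomial likelihood: posterior = Beta(α+s, β+f).
Match parameters: s=24−15=9, f=28−25=3.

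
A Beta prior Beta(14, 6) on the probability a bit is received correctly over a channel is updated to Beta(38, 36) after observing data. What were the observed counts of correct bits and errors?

Beta is conjugate to the binomial likelihood: posterior = Beta(a+s, b+f).
So s = 38 − 14 = 24 and f = 36 − 6 = 30.

24 correct bits and 30 errors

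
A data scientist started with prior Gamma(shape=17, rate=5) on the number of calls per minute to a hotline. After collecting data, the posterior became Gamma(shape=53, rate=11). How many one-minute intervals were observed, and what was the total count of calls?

A Gamma(α, β) prior (rate parametrization) on a Poisson rate with n observations summing to S gives posterior Gamma(α+S, β+n).
Matching: Σxᵢ = 53 − 17 = 36 and n = 11 − 5 = 6.

n = 6 one-minute intervals with total 36 calls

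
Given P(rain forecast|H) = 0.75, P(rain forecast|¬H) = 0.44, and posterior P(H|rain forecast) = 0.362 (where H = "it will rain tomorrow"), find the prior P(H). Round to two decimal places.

P(H) = 0.25

Bayes' rule in odds form gives O(H|E) = O(H)·[P(E|H)/P(E|¬H)], hence O(H) = O(H|E)/LR.
Posterior odds = 0.362/(1−0.362) = 0.5674. LR = 0.75/0.44 = 1.7045.
Prior odds = 0.5674/1.7045 = 0.3329, so P(H) = 0.3329/(1+0.3329) ≈ 0.25.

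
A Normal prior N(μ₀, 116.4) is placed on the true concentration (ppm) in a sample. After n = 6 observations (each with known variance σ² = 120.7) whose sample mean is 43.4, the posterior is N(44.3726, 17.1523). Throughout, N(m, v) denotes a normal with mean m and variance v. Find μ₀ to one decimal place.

μ₀ = 50.0

The posterior mean is a precision-weighted average: μ_n = (τ₀μ₀ + τ_data·x̄)/(τ₀+τ_data), with τ₀=1/σ₀² and τ_data=n/σ².
Here τ₀ = 1/116.4 = 0.008591 and τ_data = 6/120.7 = 0.049710, so τ_n = 0.058301.
Rearranging for μ₀: μ₀ = (μ_n·τ_n − τ_data·x̄)/τ₀ = (44.3726·0.058301 − 0.049710·43.4) / 0.008591 = 0.429553/0.008591 ≈ 50.0.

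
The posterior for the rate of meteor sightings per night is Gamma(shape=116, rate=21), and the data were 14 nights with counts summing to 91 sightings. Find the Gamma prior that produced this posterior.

Gamma–Poisson conjugacy: posterior shape = α + Σxᵢ, posterior rate = β + n.
So α = 116 − 91 = 25 and β = 21 − 14 = 7.

Gamma(shape=25, rate=7)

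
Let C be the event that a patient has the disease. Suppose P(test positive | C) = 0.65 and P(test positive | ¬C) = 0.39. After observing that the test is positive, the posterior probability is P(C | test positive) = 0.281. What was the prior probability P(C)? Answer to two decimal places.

P(C) = 0.19

In odds form, posterior odds = prior odds × likelihood ratio, so prior odds = posterior odds ÷ LR.
Posterior odds = 0.281/(1−0.281) = 0.3908. LR = 0.65/0.39 = 1.6667.
Prior odds = 0.3908/1.6667 = 0.2345, so P(C) = 0.2345/(1+0.2345) ≈ 0.19.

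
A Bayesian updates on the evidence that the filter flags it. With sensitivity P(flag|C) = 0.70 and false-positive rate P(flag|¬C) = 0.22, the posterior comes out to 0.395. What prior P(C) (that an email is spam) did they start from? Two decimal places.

In odds form, posterior odds = prior odds × likelihood ratio, so prior odds = posterior odds ÷ LR.
Posterior odds = 0.395/(1−0.395) = 0.6529. LR = 0.70/0.22 = 3.1818.
Prior odds = 0.6529/3.1818 = 0.2052, so P(C) = 0.2052/(1+0.2052) ≈ 0.17.

P(C) = 0.17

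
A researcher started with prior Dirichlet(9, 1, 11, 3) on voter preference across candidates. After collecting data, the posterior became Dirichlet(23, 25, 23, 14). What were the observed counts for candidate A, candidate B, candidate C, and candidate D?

counts (14, 24, 12, 11)

For a Dirichlet(α) prior with multinomial counts c, the posterior is Dirichlet(α + c) componentwise.
Counts are posterior − prior componentwise: 23−9=14, 25−1=24, 23−11=12, 14−3=11.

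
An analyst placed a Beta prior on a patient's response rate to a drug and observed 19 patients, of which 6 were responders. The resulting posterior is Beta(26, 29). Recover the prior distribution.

Under Beta–binomial conjugacy the posterior parameters are (a+s, b+f).
Subtract the data counts: 26−6=20, 29−13=16.

Beta(20, 16)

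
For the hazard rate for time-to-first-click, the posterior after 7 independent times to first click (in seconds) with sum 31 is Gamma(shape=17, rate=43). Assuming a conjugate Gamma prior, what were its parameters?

For an exponential likelihood with a Gamma(α, β) prior on the rate, n observations with total T give posterior Gamma(α+n, β+T).
So α = 17 − 7 = 10 and β = 43 − 31 = 12.

Gamma(shape=10, rate=12)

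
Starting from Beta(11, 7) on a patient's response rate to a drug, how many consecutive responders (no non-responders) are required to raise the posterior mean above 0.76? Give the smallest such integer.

After k responders and 0 non-responders the posterior is Beta(11+k, 7), with mean (11+k)/(11+7+k).
Set (11+k)/(18+k) > 0.76 and solve: k > (0.76·18 − 11)/(1 − 0.76) = 11.167.
The smallest integer exceeding 11.167 is 12.

k = 12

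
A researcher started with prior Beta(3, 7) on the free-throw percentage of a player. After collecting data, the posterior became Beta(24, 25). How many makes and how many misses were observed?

Beta is conjugate to the binomial likelihood: posterior = Beta(α+s, β+f).
So s = 24 − 3 = 21 and f = 25 − 7 = 18.

21 makes and 18 misses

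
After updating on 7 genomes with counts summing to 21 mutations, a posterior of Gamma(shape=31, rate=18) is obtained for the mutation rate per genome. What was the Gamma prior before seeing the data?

Gamma(shape=10, rate=11)

Gamma–Poisson conjugacy: posterior shape = α + Σxᵢ, posterior rate = β + n.
So α = 31 − 21 = 10 and β = 18 − 7 = 11.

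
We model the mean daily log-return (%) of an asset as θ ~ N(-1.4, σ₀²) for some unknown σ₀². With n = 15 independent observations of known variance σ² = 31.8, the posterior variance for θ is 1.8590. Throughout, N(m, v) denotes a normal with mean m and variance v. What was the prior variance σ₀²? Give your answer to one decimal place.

σ₀² = 15.1

Posterior precision equals prior precision plus data precision: 1/σ_n² = 1/σ₀² + n/σ².
So 1/σ₀² = 1/1.8590 − 15/31.8 = 0.537924 − 0.471698 = 0.066226.
Hence σ₀² = 1/0.066226 ≈ 15.1.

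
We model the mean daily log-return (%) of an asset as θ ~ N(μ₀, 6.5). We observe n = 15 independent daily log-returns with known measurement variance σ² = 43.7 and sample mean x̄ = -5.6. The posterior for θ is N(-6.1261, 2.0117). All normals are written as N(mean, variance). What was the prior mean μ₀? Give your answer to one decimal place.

With known observation variance, the Normal–Normal posterior has precision τ_n = τ₀ + n/σ² and mean μ_n = (τ₀μ₀ + (n/σ²)x̄)/τ_n.
Here τ₀ = 1/6.5 = 0.153846 and τ_data = 15/43.7 = 0.343249, so τ_n = 0.497095.
Rearranging for μ₀: μ₀ = (μ_n·τ_n − τ_data·x̄)/τ₀ = (-6.1261·0.497095 − 0.343249·-5.6) / 0.153846 = -1.123059/0.153846 ≈ -7.3.

μ₀ = -7.3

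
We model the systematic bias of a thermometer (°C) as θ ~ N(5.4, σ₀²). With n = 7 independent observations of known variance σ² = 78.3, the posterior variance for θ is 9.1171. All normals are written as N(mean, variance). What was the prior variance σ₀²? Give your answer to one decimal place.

For the Normal–Normal model with known σ², precisions add: τ_n = τ₀ + n/σ².
So 1/σ₀² = 1/9.1171 − 7/78.3 = 0.109684 − 0.089400 = 0.020284.
Hence σ₀² = 1/0.020284 ≈ 49.3.

σ₀² = 49.3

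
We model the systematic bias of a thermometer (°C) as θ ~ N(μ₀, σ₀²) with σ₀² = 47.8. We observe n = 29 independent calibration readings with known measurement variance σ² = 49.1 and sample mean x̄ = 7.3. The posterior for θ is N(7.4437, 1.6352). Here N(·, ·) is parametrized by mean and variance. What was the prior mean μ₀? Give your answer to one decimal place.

With known observation variance, the Normal–Normal posterior has precision τ_n = τ₀ + n/σ² and mean μ_n = (τ₀μ₀ + (n/σ²)x̄)/τ_n.
Here τ₀ = 1/47.8 = 0.020921 and τ_data = 29/49.1 = 0.590631, so τ_n = 0.611552.
Rearranging for μ₀: μ₀ = (μ_n·τ_n − τ_data·x̄)/τ₀ = (7.4437·0.611552 − 0.590631·7.3) / 0.020921 = 0.240603/0.020921 ≈ 11.5.

μ₀ = 11.5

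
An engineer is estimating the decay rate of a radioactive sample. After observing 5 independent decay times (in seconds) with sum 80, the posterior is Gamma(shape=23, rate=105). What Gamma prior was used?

Gamma(shape=18, rate=25)

For an exponential likelihood with a Gamma(α, β) prior on the rate, n observations with total T give posterior Gamma(α+n, β+T).
So α = 23 − 5 = 18 and β = 105 − 80 = 25.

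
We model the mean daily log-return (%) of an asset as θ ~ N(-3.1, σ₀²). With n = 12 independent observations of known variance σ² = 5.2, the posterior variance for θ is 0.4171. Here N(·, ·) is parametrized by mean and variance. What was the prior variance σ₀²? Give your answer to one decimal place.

σ₀² = 11.1

For the Normal–Normal model with known σ², precisions add: τ_n = τ₀ + n/σ².
So 1/σ₀² = 1/0.4171 − 12/5.2 = 2.397507 − 2.307692 = 0.089815.
Hence σ₀² = 1/0.089815 ≈ 11.1.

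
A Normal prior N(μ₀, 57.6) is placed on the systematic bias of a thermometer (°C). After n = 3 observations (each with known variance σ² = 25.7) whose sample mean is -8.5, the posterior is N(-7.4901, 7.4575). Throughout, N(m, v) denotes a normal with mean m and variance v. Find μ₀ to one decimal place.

With known observation variance, the Normal–Normal posterior has precision τ_n = τ₀ + n/σ² and mean μ_n = (τ₀μ₀ + (n/σ²)x̄)/τ_n.
Here τ₀ = 1/57.6 = 0.017361 and τ_data = 3/25.7 = 0.116732, so τ_n = 0.134093.
Rearranging for μ₀: μ₀ = (μ_n·τ_n − τ_data·x̄)/τ₀ = (-7.4901·0.134093 − 0.116732·-8.5) / 0.017361 = -0.012148/0.017361 ≈ -0.7.

μ₀ = -0.7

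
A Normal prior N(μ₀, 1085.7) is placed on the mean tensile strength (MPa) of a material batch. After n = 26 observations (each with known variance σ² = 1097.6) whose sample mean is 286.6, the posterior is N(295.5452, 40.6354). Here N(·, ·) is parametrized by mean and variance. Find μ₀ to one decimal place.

With known observation variance, the Normal–Normal posterior has precision τ_n = τ₀ + n/σ² and mean μ_n = (τ₀μ₀ + (n/σ²)x̄)/τ_n.
Here τ₀ = 1/1085.7 = 0.000921 and τ_data = 26/1097.6 = 0.023688, so τ_n = 0.024609.
Rearranging for μ₀: μ₀ = (μ_n·τ_n − τ_data·x̄)/τ₀ = (295.5452·0.024609 − 0.023688·286.6) / 0.000921 = 0.484091/0.000921 ≈ 525.6.

μ₀ = 525.6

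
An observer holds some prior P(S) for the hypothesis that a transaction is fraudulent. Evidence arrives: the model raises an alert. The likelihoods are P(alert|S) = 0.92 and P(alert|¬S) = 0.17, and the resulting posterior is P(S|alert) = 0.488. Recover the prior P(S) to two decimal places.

P(S) = 0.15

In odds form, posterior odds = prior odds × likelihood ratio, so prior odds = posterior odds ÷ LR.
Posterior odds = 0.488/(1−0.488) = 0.9531. LR = 0.92/0.17 = 5.4118.
Prior odds = 0.9531/5.4118 = 0.1761, so P(S) = 0.1761/(1+0.1761) ≈ 0.15.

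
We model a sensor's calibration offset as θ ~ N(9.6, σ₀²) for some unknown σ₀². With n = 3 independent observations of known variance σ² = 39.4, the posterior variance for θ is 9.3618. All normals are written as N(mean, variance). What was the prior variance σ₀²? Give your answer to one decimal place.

σ₀² = 32.6

Posterior precision equals prior precision plus data precision: 1/σ_n² = 1/σ₀² + n/σ².
So 1/σ₀² = 1/9.3618 − 3/39.4 = 0.106817 − 0.076142 = 0.030675.
Hence σ₀² = 1/0.030675 ≈ 32.6.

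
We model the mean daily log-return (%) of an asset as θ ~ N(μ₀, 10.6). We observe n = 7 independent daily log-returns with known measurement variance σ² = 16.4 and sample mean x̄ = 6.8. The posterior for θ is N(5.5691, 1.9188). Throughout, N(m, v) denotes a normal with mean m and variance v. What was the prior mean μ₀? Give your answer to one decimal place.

The posterior mean is a precision-weighted average: μ_n = (τ₀μ₀ + τ_data·x̄)/(τ₀+τ_data), with τ₀=1/σ₀² and τ_data=n/σ².
Here τ₀ = 1/10.6 = 0.094340 and τ_data = 7/16.4 = 0.426829, so τ_n = 0.521169.
Rearranging for μ₀: μ₀ = (μ_n·τ_n − τ_data·x̄)/τ₀ = (5.5691·0.521169 − 0.426829·6.8) / 0.094340 = 0.000005/0.094340 ≈ 0.0.

μ₀ = 0.0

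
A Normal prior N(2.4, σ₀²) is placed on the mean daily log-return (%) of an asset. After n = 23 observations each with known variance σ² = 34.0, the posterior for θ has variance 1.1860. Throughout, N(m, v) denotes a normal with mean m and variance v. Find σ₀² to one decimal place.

For the Normal–Normal model with known σ², precisions add: τ_n = τ₀ + n/σ².
So 1/σ₀² = 1/1.1860 − 23/34.0 = 0.843170 − 0.676471 = 0.166699.
Hence σ₀² = 1/0.166699 ≈ 6.0.

σ₀² = 6.0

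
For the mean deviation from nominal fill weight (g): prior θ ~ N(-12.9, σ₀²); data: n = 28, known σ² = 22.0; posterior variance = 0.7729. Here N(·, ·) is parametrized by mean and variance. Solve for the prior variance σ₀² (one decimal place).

σ₀² = 47.4

Posterior precision equals prior precision plus data precision: 1/σ_n² = 1/σ₀² + n/σ².
So 1/σ₀² = 1/0.7729 − 28/22.0 = 1.293828 − 1.272727 = 0.021101.
Hence σ₀² = 1/0.021101 ≈ 47.4.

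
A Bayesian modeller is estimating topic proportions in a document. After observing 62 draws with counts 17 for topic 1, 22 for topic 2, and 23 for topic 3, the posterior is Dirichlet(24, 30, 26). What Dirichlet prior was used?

For a Dirichlet(α) prior with multinomial counts c, the posterior is Dirichlet(α + c) componentwise.
Subtract each count from the matching posterior parameter: 24−17=7, 30−22=8, 26−23=3.

Dirichlet(7, 8, 3)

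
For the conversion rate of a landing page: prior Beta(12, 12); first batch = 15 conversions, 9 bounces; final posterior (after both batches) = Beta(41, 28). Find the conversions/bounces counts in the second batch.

Sequential conjugate updates are equivalent to a single update on the pooled data, so total successes = posterior α − prior α and total failures = posterior β − prior β.
Total across both batches: 41−12=29 conversions, 28−12=16 bounces.
Subtract the first batch: 29−15=14 conversions and 16−9=7 bounces.

14 conversions and 7 bounces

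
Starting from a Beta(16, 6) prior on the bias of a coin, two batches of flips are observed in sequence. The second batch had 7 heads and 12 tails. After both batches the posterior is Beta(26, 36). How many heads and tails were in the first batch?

Sequential conjugate updates are equivalent to a single update on the pooled data, so total successes = posterior α − prior α and total failures = posterior β − prior β.
Total across both batches: 26−16=10 heads, 36−6=30 tails.
Subtract the second batch: 10−7=3 heads and 30−12=18 tails.

3 heads and 18 tails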